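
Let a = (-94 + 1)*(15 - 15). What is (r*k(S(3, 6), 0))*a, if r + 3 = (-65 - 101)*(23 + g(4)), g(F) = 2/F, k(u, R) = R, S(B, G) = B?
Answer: 0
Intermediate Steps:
a = 0 (a = -93*0 = 0)
r = -3904 (r = -3 + (-65 - 101)*(23 + 2/4) = -3 - 166*(23 + 2*(¼)) = -3 - 166*(23 + ½) = -3 - 166*47/2 = -3 - 3901 = -3904)
(r*k(S(3, 6), 0))*a = -3904*0*0 = 0*0 = 0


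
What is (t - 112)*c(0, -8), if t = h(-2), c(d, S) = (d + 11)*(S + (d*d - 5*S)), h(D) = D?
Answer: -40128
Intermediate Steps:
c(d, S) = (11 + d)*(d**2 - 4*S) (c(d, S) = (11 + d)*(S + (d**2 - 5*S)) = (11 + d)*(d**2 - 4*S))
t = -2
(t - 112)*c(0, -8) = (-2 - 112)*(0**3 - 44*(-8) + 11*0**2 - 4*(-8)*0) = -114*(0 + 352 + 11*0 + 0) = -114*(0 + 352 + 0 + 0) = -114*352 = -40128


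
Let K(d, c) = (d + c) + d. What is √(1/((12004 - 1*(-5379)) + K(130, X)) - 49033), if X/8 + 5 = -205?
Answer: I*√12494460038214/15963 ≈ 221.43*I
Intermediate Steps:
X = -1680 (X = -40 + 8*(-205) = -40 - 1640 = -1680)
K(d, c) = c + 2*d (K(d, c) = (c + d) + d = c + 2*d)
√(1/((12004 - 1*(-5379)) + K(130, X)) - 49033) = √(1/((12004 - 1*(-5379)) + (-1680 + 2*130)) - 49033) = √(1/((12004 + 5379) + (-1680 + 260)) - 49033) = √(1/(17383 - 1420) - 49033) = √(1/15963 - 49033) = √(-782713778/15963) = I*√12494460038214/15963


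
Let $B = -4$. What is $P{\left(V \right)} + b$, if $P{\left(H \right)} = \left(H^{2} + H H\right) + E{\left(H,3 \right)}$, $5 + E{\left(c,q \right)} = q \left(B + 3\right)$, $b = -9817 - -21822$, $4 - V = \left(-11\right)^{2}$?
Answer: $39375$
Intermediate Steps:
$V = -117$ ($V = 4 - \left(-11\right)^{2} = 4 - 121 = -117$)
$b = 12005$ ($b = -9817 + 21822 = 12005$)
$E{\left(c,q \right)} = -5 - q$ ($E{\left(c,q \right)} = -5 + q \left(-4 + 3\right) = -5 + q \left(-1\right) = -5 - q$)
$P{\left(H \right)} = -8 + 2 H^{2}$ ($P{\left(H \right)} = \left(H^{2} + H H\right) - 8 = \left(H^{2} + H^{2}\right) - 8 = 2 H^{2} - 8 = -8 + 2 H^{2}$)
$P{\left(V \right)} + b = \left(-8 + 2 \left(-117\right)^{2}\right) + 12005 = \left(-8 + 2 \cdot 13689\right) + 12005 = \left(-8 + 27378\right) + 12005 = 27370 + 12005 = 39375$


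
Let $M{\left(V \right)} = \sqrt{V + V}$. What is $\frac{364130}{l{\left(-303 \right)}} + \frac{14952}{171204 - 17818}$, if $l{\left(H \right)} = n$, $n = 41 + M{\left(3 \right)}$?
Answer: $\frac{228997525598}{25692155} - \frac{72826 \sqrt{6}}{335} \approx 8380.6$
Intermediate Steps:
$M{\left(V \right)} = \sqrt{2} \sqrt{V}$ ($M{\left(V \right)} = \sqrt{2 V} = \sqrt{2} \sqrt{V}$)
$n = 41 + \sqrt{6}$ ($n = 41 + \sqrt{2} \sqrt{3} = 41 + \sqrt{6} \approx 43.449$)
$l{\left(H \right)} = 41 + \sqrt{6}$
$\frac{364130}{l{\left(-303 \right)}} + \frac{14952}{171204 - 17818} = \frac{364130}{41 + \sqrt{6}} + \frac{14952}{171204 - 17818} = \frac{364130}{41 + \sqrt{6}} + \frac{14952}{153386} = \frac{364130}{41 + \sqrt{6}} + 14952 \cdot \frac{1}{153386} = \frac{364130}{41 + \sqrt{6}} + \frac{7476}{76693} = \frac{7476}{76693} + \frac{364130}{41 + \sqrt{6}}$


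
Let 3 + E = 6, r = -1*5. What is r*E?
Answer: -15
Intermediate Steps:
r = -5
E = 3 (E = -3 + 6 = 3)
r*E = -5*3 = -15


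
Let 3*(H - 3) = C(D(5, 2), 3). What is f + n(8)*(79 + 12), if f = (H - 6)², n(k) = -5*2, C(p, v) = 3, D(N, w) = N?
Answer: -906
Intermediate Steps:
n(k) = -10
H = 4 (H = 3 + (⅓)*3 = 3 + 1 = 4)
f = 4 (f = (4 - 6)² = (-2)² = 4)
f + n(8)*(79 + 12) = 4 - 10*(79 + 12) = 4 - 10*91 = 4 - 910 = -906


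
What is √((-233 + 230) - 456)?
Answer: 3*I*√51 ≈ 21.424*I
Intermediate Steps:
√((-233 + 230) - 456) = √(-3 - 456) = √(-459) = 3*I*√51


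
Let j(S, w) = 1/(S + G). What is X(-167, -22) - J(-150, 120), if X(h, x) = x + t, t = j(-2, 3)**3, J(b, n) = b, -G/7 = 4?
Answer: 3455999/27000 ≈ 128.00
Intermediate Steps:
G = -28 (G = -7*4 = -28)
j(S, w) = 1/(-28 + S) (j(S, w) = 1/(S - 28) = 1/(-28 + S))
t = -1/27000 (t = (1/(-28 - 2))**3 = (1/(-30))**3 = (-1/30)**3 = -1/27000 ≈ -3.7037e-5)
X(h, x) = -1/27000 + x (X(h, x) = x - 1/27000 = -1/27000 + x)
X(-167, -22) - J(-150, 120) = (-1/27000 - 22) - 1*(-150) = -594001/27000 + 150 = 3455999/27000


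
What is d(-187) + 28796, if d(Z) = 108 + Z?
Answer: 28717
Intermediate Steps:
d(-187) + 28796 = (108 - 187) + 28796 = -79 + 28796 = 28717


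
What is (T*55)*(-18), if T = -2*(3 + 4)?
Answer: 13860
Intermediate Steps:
T = -14 (T = -2*7 = -14)
(T*55)*(-18) = -14*55*(-18) = -770*(-18) = 13860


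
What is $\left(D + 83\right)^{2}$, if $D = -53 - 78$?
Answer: $2304$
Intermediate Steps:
$D = -131$
$\left(D + 83\right)^{2} = \left(-131 + 83\right)^{2} = \left(-48\right)^{2} = 2304$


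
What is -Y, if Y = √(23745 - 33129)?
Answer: -2*I*√2346 ≈ -96.871*I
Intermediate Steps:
Y = 2*I*√2346 (Y = √(-9384) = 2*I*√2346 ≈ 96.871*I)
-Y = -2*I*√2346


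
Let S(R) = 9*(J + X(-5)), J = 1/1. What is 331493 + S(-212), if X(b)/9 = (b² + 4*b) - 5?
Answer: 331502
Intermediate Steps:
J = 1
X(b) = -45 + 9*b² + 36*b (X(b) = 9*((b² + 4*b) - 5) = 9*(-5 + b² + 4*b) = -45 + 9*b² + 36*b)
S(R) = 9 (S(R) = 9*(1 + (-45 + 9*(-5)² + 36*(-5))) = 9*(1 + (-45 + 9*25 - 180)) = 9*(1 + (-45 + 225 - 180)) = 9*(1 + 0) = 9*1 = 9)
331493 + S(-212) = 331493 + 9 = 331502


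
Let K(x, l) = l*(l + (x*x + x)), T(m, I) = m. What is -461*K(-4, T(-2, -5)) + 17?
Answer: 9237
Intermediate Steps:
K(x, l) = l*(l + x + x²) (K(x, l) = l*(l + (x² + x)) = l*(l + (x + x²)) = l*(l + x + x²))
-461*K(-4, T(-2, -5)) + 17 = -(-922)*(-2 - 4 + (-4)²) + 17 = -(-922)*(-2 - 4 + 16) + 17 = -(-922)*10 + 17 = -461*(-20) + 17 = 9220 + 17 = 9237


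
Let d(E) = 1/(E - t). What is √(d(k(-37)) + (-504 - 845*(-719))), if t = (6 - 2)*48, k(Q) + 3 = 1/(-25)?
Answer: 9*√44545881649/2438 ≈ 779.13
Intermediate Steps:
k(Q) = -76/25 (k(Q) = -3 + 1/(-25) = -3 - 1/25 = -76/25)
t = 192 (t = 4*48 = 192)
d(E) = 1/(-192 + E) (d(E) = 1/(E - 1*192) = 1/(E - 192) = 1/(-192 + E))
√(d(k(-37)) + (-504 - 845*(-719))) = √(1/(-192 - 76/25) + (-504 - 845*(-719))) = √(1/(-4876/25) + (-504 + 607555)) = √(-25/4876 + 607051) = √(2959980651/4876) = 9*√44545881649/2438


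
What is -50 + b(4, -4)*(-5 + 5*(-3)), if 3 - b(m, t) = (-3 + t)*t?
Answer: 450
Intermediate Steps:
b(m, t) = 3 - t*(-3 + t) (b(m, t) = 3 - (-3 + t)*t = 3 - t*(-3 + t))
-50 + b(4, -4)*(-5 + 5*(-3)) = -50 + (3 - 1*(-4)² + 3*(-4))*(-5 + 5*(-3)) = -50 + (3 - 1*16 - 12)*(-5 - 15) = -50 + (3 - 16 - 12)*(-20) = -50 - 25*(-20) = -50 + 500 = 450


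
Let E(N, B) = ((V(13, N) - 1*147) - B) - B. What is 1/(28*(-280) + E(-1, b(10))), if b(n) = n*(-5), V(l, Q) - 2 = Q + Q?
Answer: -1/7887 ≈ -0.00012679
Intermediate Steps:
V(l, Q) = 2 + 2*Q (V(l, Q) = 2 + (Q + Q) = 2 + 2*Q)
b(n) = -5*n
E(N, B) = -145 - 2*B + 2*N (E(N, B) = (((2 + 2*N) - 1*147) - B) - B = (((2 + 2*N) - 147) - B) - B = ((-145 + 2*N) - B) - B = (-145 - B + 2*N) - B = -145 - 2*B + 2*N)
1/(28*(-280) + E(-1, b(10))) = 1/(28*(-280) + (-145 - (-10)*10 + 2*(-1))) = 1/(-7840 + (-145 - 2*(-50) - 2)) = 1/(-7840 + (-145 + 100 - 2)) = 1/(-7840 - 47) = 1/(-7887) = -1/7887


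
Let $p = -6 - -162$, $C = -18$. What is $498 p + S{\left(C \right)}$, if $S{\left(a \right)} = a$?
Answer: $77670$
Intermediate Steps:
$p = 156$ ($p = -6 + 162 = 156$)
$498 p + S{\left(C \right)} = 498 \cdot 156 - 18 = 77688 - 18 = 77670$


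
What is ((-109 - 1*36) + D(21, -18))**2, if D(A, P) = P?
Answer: 26569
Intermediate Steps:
((-109 - 1*36) + D(21, -18))**2 = ((-109 - 1*36) - 18)**2 = ((-109 - 36) - 18)**2 = (-145 - 18)**2 = (-163)**2 = 26569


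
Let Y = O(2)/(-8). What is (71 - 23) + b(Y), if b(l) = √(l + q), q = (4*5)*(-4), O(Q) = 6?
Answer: 48 + I*√323/2 ≈ 48.0 + 8.9861*I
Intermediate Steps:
Y = -¾ (Y = 6/(-8) = 6*(-⅛) = -¾ ≈ -0.75000)
q = -80 (q = 20*(-4) = -80)
b(l) = √(-80 + l) (b(l) = √(l - 80) = √(-80 + l))
(71 - 23) + b(Y) = (71 - 23) + √(-80 - ¾) = 48 + √(-323/4) = 48 + I*√323/2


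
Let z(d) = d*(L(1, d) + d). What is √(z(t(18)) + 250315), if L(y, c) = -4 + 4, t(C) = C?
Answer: √250639 ≈ 500.64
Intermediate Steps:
L(y, c) = 0
z(d) = d² (z(d) = d*(0 + d) = d*d = d²)
√(z(t(18)) + 250315) = √(18² + 250315) = √(324 + 250315) = √250639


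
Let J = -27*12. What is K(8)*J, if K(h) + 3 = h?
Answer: -1620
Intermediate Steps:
K(h) = -3 + h
J = -324
K(8)*J = (-3 + 8)*(-324) = 5*(-324) = -1620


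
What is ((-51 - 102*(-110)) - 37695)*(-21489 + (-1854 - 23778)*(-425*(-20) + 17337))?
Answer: 17567519196798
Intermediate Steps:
((-51 - 102*(-110)) - 37695)*(-21489 + (-1854 - 23778)*(-425*(-20) + 17337)) = ((-51 + 11220) - 37695)*(-21489 - 25632*(8500 + 17337)) = (11169 - 37695)*(-21489 - 25632*25837) = -26526*(-21489 - 662253984) = -26526*(-662275473) = 17567519196798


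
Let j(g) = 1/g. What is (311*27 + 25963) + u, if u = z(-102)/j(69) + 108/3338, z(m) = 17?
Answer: 59304631/1669 ≈ 35533.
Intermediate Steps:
j(g) = 1/g
u = 1957791/1669 (u = 17/(1/69) + 108/3338 = 17/(1/69) + 108*(1/3338) = 17*69 + 54/1669 = 1173 + 54/1669 = 1957791/1669 ≈ 1173.0)
(311*27 + 25963) + u = (311*27 + 25963) + 1957791/1669 = (8397 + 25963) + 1957791/1669 = 34360 + 1957791/1669 = 59304631/1669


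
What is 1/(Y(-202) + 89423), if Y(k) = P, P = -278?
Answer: 1/89145 ≈ 1.1218e-5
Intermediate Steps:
Y(k) = -278
1/(Y(-202) + 89423) = 1/(-278 + 89423) = 1/89145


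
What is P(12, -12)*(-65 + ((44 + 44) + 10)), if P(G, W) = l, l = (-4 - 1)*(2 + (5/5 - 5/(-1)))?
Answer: -1320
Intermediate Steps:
l = -40 (l = -5*(2 + (5*(1/5) - 5*(-1))) = -5*(2 + (1 + 5)) = -5*(2 + 6) = -5*8 = -40)
P(G, W) = -40
P(12, -12)*(-65 + ((44 + 44) + 10)) = -40*(-65 + ((44 + 44) + 10)) = -40*(-65 + (88 + 10)) = -40*(-65 + 98) = -40*33 = -1320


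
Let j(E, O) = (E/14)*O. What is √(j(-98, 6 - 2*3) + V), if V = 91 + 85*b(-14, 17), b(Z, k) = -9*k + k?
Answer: I*√11469 ≈ 107.09*I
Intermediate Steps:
b(Z, k) = -8*k
j(E, O) = E*O/14 (j(E, O) = (E*(1/14))*O = (E/14)*O = E*O/14)
V = -11469 (V = 91 + 85*(-8*17) = 91 + 85*(-136) = 91 - 11560 = -11469)
√(j(-98, 6 - 2*3) + V) = √((1/14)*(-98)*(6 - 2*3) - 11469) = √((1/14)*(-98)*(6 - 6) - 11469) = √((1/14)*(-98)*0 - 11469) = √(0 - 11469) = √(-11469) = I*√11469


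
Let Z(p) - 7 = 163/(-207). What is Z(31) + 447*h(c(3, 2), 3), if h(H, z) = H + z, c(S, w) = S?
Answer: 556460/207 ≈ 2688.2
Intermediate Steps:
Z(p) = 1286/207 (Z(p) = 7 + 163/(-207) = 7 + 163*(-1/207) = 7 - 163/207 = 1286/207)
Z(31) + 447*h(c(3, 2), 3) = 1286/207 + 447*(3 + 3) = 1286/207 + 447*6 = 1286/207 + 2682 = 556460/207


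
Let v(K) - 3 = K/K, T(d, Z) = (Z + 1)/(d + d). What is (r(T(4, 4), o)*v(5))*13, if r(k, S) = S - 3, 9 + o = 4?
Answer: -416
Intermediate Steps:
o = -5 (o = -9 + 4 = -5)
T(d, Z) = (1 + Z)/(2*d) (T(d, Z) = (1 + Z)/((2*d)) = (1 + Z)*(1/(2*d)) = (1 + Z)/(2*d))
r(k, S) = -3 + S
v(K) = 4 (v(K) = 3 + K/K = 3 + 1 = 4)
(r(T(4, 4), o)*v(5))*13 = ((-3 - 5)*4)*13 = -8*4*13 = -32*13 = -416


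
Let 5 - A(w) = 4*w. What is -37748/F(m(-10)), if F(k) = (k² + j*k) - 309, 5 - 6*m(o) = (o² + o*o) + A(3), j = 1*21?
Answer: -339732/133 ≈ -2554.4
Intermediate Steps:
A(w) = 5 - 4*w
j = 21
m(o) = 2 - o²/3 (m(o) = ⅚ - ((o² + o*o) + (5 - 4*3))/6 = ⅚ - ((o² + o²) + (5 - 12))/6 = ⅚ - (2*o² - 7)/6 = ⅚ - (-7 + 2*o²)/6 = ⅚ + (7/6 - o²/3) = 2 - o²/3)
F(k) = -309 + k² + 21*k (F(k) = (k² + 21*k) - 309 = -309 + k² + 21*k)
-37748/F(m(-10)) = -37748/(-309 + (2 - ⅓*(-10)²)² + 21*(2 - ⅓*(-10)²)) = -37748/(-309 + (2 - ⅓*100)² + 21*(2 - ⅓*100)) = -37748/(-309 + (2 - 100/3)² + 21*(2 - 100/3)) = -37748/(-309 + (-94/3)² + 21*(-94/3)) = -37748/(-309 + 8836/9 - 658) = -37748/133/9 = -37748*9/133 = -339732/133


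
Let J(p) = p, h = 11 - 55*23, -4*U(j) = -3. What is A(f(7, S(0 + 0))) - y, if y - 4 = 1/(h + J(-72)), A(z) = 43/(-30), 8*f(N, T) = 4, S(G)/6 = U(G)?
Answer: -6003/1105 ≈ -5.4326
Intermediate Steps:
U(j) = ¾ (U(j) = -¼*(-3) = ¾)
h = -1254 (h = 11 - 1265 = -1254)
S(G) = 9/2 (S(G) = 6*(¾) = 9/2)
f(N, T) = ½ (f(N, T) = (⅛)*4 = ½)
A(z) = -43/30 (A(z) = 43*(-1/30) = -43/30)
y = 5303/1326 (y = 4 + 1/(-1254 - 72) = 4 + 1/(-1326) = 4 - 1/1326 = 5303/1326 ≈ 3.9992)
A(f(7, S(0 + 0))) - y = -43/30 - 1*5303/1326 = -43/30 - 5303/1326 = -6003/1105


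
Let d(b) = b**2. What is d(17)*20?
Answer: 5780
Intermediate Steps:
d(17)*20 = 17**2*20 = 289*20 = 5780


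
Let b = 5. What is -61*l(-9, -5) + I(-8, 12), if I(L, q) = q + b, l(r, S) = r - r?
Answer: 17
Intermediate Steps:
l(r, S) = 0
I(L, q) = 5 + q (I(L, q) = q + 5 = 5 + q)
-61*l(-9, -5) + I(-8, 12) = -61*0 + (5 + 12) = 0 + 17 = 17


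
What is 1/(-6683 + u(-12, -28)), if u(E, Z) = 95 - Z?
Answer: -1/6560 ≈ -0.00015244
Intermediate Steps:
1/(-6683 + u(-12, -28)) = 1/(-6683 + (95 - 1*(-28))) = 1/(-6683 + (95 + 28)) = 1/(-6683 + 123) = 1/(-6560) = -1/6560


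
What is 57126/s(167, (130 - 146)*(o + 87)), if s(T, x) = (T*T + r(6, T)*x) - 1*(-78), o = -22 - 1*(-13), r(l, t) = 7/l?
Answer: 19042/8837 ≈ 2.1548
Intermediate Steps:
o = -9 (o = -22 + 13 = -9)
s(T, x) = 78 + T² + 7*x/6 (s(T, x) = (T*T + (7/6)*x) - 1*(-78) = (T² + (7*(⅙))*x) + 78 = (T² + 7*x/6) + 78 = 78 + T² + 7*x/6)
57126/s(167, (130 - 146)*(o + 87)) = 57126/(78 + 167² + 7*((130 - 146)*(-9 + 87))/6) = 57126/(78 + 27889 + 7*(-16*78)/6) = 57126/(78 + 27889 + (7/6)*(-1248)) = 57126/(78 + 27889 - 1456) = 57126/26511 = 57126*(1/26511) = 19042/8837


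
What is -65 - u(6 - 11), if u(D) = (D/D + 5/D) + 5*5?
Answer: -90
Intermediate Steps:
u(D) = 26 + 5/D (u(D) = (1 + 5/D) + 25 = 26 + 5/D)
-65 - u(6 - 11) = -65 - (26 + 5/(6 - 11)) = -65 - (26 + 5/(-5)) = -65 - (26 + 5*(-1/5)) = -65 - (26 - 1) = -65 - 1*25 = -65 - 25 = -90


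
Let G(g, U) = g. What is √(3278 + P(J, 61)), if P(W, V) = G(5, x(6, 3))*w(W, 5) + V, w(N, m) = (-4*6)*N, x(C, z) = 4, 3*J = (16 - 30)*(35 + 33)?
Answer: √41419 ≈ 203.52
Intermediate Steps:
J = -952/3 (J = ((16 - 30)*(35 + 33))/3 = (-14*68)/3 = (⅓)*(-952) = -952/3 ≈ -317.33)
w(N, m) = -24*N
P(W, V) = V - 120*W (P(W, V) = 5*(-24*W) + V = -120*W + V = V - 120*W)
√(3278 + P(J, 61)) = √(3278 + (61 - 120*(-952/3))) = √(3278 + (61 + 38080)) = √(3278 + 38141) = √41419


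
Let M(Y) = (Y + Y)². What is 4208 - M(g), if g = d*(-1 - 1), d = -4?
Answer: 3952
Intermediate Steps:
g = 8 (g = -4*(-1 - 1) = -4*(-2) = 8)
M(Y) = 4*Y² (M(Y) = (2*Y)² = 4*Y²)
4208 - M(g) = 4208 - 4*8² = 4208 - 4*64 = 4208 - 1*256 = 4208 - 256 = 3952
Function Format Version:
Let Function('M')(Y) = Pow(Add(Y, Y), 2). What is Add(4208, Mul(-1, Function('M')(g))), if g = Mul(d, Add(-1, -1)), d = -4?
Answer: 3952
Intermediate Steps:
g = 8 (g = Mul(-4, Add(-1, -1)) = Mul(-4, -2) = 8)
Function('M')(Y) = Mul(4, Pow(Y, 2)) (Function('M')(Y) = Pow(Mul(2, Y), 2) = Mul(4, Pow(Y, 2)))
Add(4208, Mul(-1, Function('M')(g))) = Add(4208, Mul(-1, Mul(4, Pow(8, 2)))) = Add(4208, Mul(-1, Mul(4, 64))) = Add(4208, Mul(-1, 256)) = Add(4208, -256) = 3952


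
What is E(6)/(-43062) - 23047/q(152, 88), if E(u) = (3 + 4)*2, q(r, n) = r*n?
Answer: -26122031/15157824 ≈ -1.7233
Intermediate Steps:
q(r, n) = n*r
E(u) = 14 (E(u) = 7*2 = 14)
E(6)/(-43062) - 23047/q(152, 88) = 14/(-43062) - 23047/(88*152) = 14*(-1/43062) - 23047/13376 = -7/21531 - 23047*1/13376 = -7/21531 - 1213/704 = -26122031/15157824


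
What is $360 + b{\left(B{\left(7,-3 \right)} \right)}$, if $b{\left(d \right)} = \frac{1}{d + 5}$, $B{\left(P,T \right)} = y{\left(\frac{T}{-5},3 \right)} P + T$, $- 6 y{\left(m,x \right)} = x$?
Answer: $\frac{1078}{3} \approx 359.33$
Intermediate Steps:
$y{\left(m,x \right)} = - \frac{x}{6}$
$B{\left(P,T \right)} = T - \frac{P}{2}$ ($B{\left(P,T \right)} = \left(- \frac{1}{6}\right) 3 P + T = - \frac{P}{2} + T = T - \frac{P}{2}$)
$b{\left(d \right)} = \frac{1}{5 + d}$
$360 + b{\left(B{\left(7,-3 \right)} \right)} = 360 + \frac{1}{5 - \frac{13}{2}} = 360 + \frac{1}{- \frac{3}{2}} = 360 - \frac{2}{3} = \frac{1078}{3}$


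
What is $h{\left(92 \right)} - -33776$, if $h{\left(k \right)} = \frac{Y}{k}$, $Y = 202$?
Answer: $\frac{1553797}{46} \approx 33778.0$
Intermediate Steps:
$h{\left(k \right)} = \frac{202}{k}$
$h{\left(92 \right)} - -33776 = \frac{202}{92} - -33776 = 202 \cdot \frac{1}{92} + 33776 = \frac{101}{46} + 33776 = \frac{1553797}{46}$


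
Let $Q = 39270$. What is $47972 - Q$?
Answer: $8702$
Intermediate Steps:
$47972 - Q = 47972 - 39270 = 8702$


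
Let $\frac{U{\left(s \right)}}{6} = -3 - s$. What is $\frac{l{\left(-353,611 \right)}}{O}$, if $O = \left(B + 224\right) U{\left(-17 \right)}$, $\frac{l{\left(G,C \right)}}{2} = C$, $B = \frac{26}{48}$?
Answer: $\frac{2444}{37723} \approx 0.064788$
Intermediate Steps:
$B = \frac{13}{24}$ ($B = 26 \cdot \frac{1}{48} = \frac{13}{24} \approx 0.54167$)
$U{\left(s \right)} = -18 - 6 s$ ($U{\left(s \right)} = 6 \left(-3 - s\right) = -18 - 6 s$)
$l{\left(G,C \right)} = 2 C$
$O = \frac{37723}{2}$ ($O = \left(\frac{13}{24} + 224\right) \left(-18 - -102\right) = \frac{5389 \left(-18 + 102\right)}{24} = \frac{5389}{24} \cdot 84 = \frac{37723}{2} \approx 18862.0$)
$\frac{l{\left(-353,611 \right)}}{O} = \frac{2 \cdot 611}{\frac{37723}{2}} = 1222 \cdot \frac{2}{37723} = \frac{2444}{37723}$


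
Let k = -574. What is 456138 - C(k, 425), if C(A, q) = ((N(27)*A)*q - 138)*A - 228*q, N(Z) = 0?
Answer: 473826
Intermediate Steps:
C(A, q) = -228*q - 138*A (C(A, q) = ((0*A)*q - 138)*A - 228*q = (0*q - 138)*A - 228*q = (0 - 138)*A - 228*q = -138*A - 228*q = -228*q - 138*A)
456138 - C(k, 425) = 456138 - (-228*425 - 138*(-574)) = 456138 - (-96900 + 79212) = 456138 - 1*(-17688) = 456138 + 17688 = 473826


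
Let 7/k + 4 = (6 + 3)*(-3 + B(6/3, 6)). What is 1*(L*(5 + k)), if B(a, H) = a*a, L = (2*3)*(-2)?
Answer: -384/5 ≈ -76.800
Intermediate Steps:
L = -12 (L = 6*(-2) = -12)
B(a, H) = a**2
k = 7/5 (k = 7/(-4 + (6 + 3)*(-3 + (6/3)**2)) = 7/(-4 + 9*(-3 + (6*(1/3))**2)) = 7/(-4 + 9*(-3 + 2**2)) = 7/(-4 + 9*(-3 + 4)) = 7/(-4 + 9*1) = 7/(-4 + 9) = 7/5 ≈ 1.4000)
1*(L*(5 + k)) = 1*(-12*(5 + 7/5)) = 1*(-12*32/5) = 1*(-384/5) = -384/5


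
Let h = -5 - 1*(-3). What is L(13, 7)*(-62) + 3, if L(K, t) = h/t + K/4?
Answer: -2531/14 ≈ -180.79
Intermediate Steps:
h = -2 (h = -5 + 3 = -2)
L(K, t) = -2/t + K/4
L(13, 7)*(-62) + 3 = (-2/7 + (¼)*13)*(-62) + 3 = (-2*⅐ + 13/4)*(-62) + 3 = (-2/7 + 13/4)*(-62) + 3 = (83/28)*(-62) + 3 = -2573/14 + 3 = -2531/14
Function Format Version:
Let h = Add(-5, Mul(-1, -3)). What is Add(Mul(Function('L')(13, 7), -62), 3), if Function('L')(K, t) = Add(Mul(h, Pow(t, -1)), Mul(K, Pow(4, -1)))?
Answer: Rational(-2531, 14) ≈ -180.79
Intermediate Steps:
h = -2 (h = Add(-5, 3) = -2)
Function('L')(K, t) = Add(Mul(-2, Pow(t, -1)), Mul(Rational(1, 4), K)) (Function('L')(K, t) = Add(Mul(-2, Pow(t, -1)), Mul(K, Pow(4, -1))) = Add(Mul(-2, Pow(t, -1)), Mul(K, Rational(1, 4))) = Add(Mul(-2, Pow(t, -1)), Mul(Rational(1, 4), K)))
Add(Mul(Function('L')(13, 7), -62), 3) = Add(Mul(Add(Mul(-2, Pow(7, -1)), Mul(Rational(1, 4), 13)), -62), 3) = Add(Mul(Add(Mul(-2, Rational(1, 7)), Rational(13, 4)), -62), 3) = Add(Mul(Add(Rational(-2, 7), Rational(13, 4)), -62), 3) = Add(Mul(Rational(83, 28), -62), 3) = Add(Rational(-2573, 14), 3) = Rational(-2531, 14)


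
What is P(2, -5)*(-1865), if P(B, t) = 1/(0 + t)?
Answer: 373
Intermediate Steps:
P(B, t) = 1/t
P(2, -5)*(-1865) = -1865/(-5) = -1/5*(-1865) = 373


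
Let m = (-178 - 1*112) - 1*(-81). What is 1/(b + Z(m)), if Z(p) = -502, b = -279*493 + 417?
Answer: -1/137632 ≈ -7.2657e-6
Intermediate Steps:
m = -209 (m = (-178 - 112) + 81 = -290 + 81 = -209)
b = -137130 (b = -137547 + 417 = -137130)
1/(b + Z(m)) = 1/(-137130 - 502) = 1/(-137632) = -1/137632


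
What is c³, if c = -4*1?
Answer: -64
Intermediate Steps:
c = -4
c³ = (-4)³ = -64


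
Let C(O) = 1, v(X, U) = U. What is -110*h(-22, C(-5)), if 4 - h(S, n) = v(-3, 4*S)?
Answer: -10120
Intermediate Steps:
h(S, n) = 4 - 4*S
-110*h(-22, C(-5)) = -110*(4 - 4*(-22)) = -110*(4 + 88) = -110*92 = -10120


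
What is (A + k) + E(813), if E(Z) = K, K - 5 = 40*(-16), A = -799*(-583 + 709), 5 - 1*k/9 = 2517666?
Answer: -22760258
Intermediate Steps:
k = -22658949 (k = 45 - 9*2517666 = 45 - 22658994 = -22658949)
A = -100674 (A = -799*126 = -100674)
K = -635 (K = 5 + 40*(-16) = 5 - 640 = -635)
E(Z) = -635
(A + k) + E(813) = (-100674 - 22658949) - 635 = -22759623 - 635 = -22760258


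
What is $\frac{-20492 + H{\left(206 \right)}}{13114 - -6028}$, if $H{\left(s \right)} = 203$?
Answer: $- \frac{20289}{19142} \approx -1.0599$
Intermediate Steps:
$\frac{-20492 + H{\left(206 \right)}}{13114 - -6028} = \frac{-20492 + 203}{13114 - -6028} = - \frac{20289}{13114 + \left(-17556 + 23584\right)} = - \frac{20289}{13114 + 6028} = - \frac{20289}{19142}$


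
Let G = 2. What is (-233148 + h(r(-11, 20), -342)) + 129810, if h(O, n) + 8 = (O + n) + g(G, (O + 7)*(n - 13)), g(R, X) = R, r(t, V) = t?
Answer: -103697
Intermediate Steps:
h(O, n) = -6 + O + n (h(O, n) = -8 + ((O + n) + 2) = -8 + (2 + O + n) = -6 + O + n)
(-233148 + h(r(-11, 20), -342)) + 129810 = (-233148 + (-6 - 11 - 342)) + 129810 = (-233148 - 359) + 129810 = -233507 + 129810 = -103697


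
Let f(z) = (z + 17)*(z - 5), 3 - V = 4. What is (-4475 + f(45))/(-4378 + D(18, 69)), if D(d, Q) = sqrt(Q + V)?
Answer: 4367055/9583408 + 1995*sqrt(17)/9583408 ≈ 0.45655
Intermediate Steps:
V = -1 (V = 3 - 1*4 = 3 - 4 = -1)
f(z) = (-5 + z)*(17 + z) (f(z) = (17 + z)*(-5 + z) = (-5 + z)*(17 + z))
D(d, Q) = sqrt(-1 + Q) (D(d, Q) = sqrt(Q - 1) = sqrt(-1 + Q))
(-4475 + f(45))/(-4378 + D(18, 69)) = (-4475 + (-85 + 45**2 + 12*45))/(-4378 + sqrt(-1 + 69)) = (-4475 + (-85 + 2025 + 540))/(-4378 + sqrt(68)) = (-4475 + 2480)/(-4378 + 2*sqrt(17)) = -1995/(-4378 + 2*sqrt(17))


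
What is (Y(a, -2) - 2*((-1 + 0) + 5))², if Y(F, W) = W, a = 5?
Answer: 100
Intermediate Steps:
(Y(a, -2) - 2*((-1 + 0) + 5))² = (-2 - 2*((-1 + 0) + 5))² = (-2 - 2*(-1 + 5))² = (-2 - 2*4)² = (-2 - 8)² = (-10)² = 100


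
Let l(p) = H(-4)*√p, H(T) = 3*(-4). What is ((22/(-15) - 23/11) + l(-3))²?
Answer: -11416631/27225 + 4696*I*√3/55 ≈ -419.34 + 147.89*I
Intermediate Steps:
H(T) = -12
l(p) = -12*√p
((22/(-15) - 23/11) + l(-3))² = ((22/(-15) - 23/11) - 12*I*√3)² = ((22*(-1/15) - 23*1/11) - 12*I*√3)² = ((-22/15 - 23/11) - 12*I*√3)² = (-587/165 - 12*I*√3)²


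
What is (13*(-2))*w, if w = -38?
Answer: 988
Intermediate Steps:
(13*(-2))*w = (13*(-2))*(-38) = -26*(-38) = 988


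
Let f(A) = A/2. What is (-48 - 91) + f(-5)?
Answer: -283/2 ≈ -141.50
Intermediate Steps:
f(A) = A/2 (f(A) = A*(½) = A/2)
(-48 - 91) + f(-5) = (-48 - 91) + (½)*(-5) = -139 - 5/2 = -283/2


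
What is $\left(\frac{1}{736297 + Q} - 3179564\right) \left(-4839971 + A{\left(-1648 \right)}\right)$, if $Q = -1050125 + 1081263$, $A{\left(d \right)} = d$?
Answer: $\frac{11814076635943370841}{767435} \approx 1.5394 \cdot 10^{13}$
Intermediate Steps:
$Q = 31138$
$\left(\frac{1}{736297 + Q} - 3179564\right) \left(-4839971 + A{\left(-1648 \right)}\right) = \left(\frac{1}{736297 + 31138} - 3179564\right) \left(-4839971 - 1648\right) = \left(\frac{1}{767435} - 3179564\right) \left(-4841619\right) = \left(- \frac{2440108698339}{767435}\right) \left(-4841619\right) = \frac{11814076635943370841}{767435}$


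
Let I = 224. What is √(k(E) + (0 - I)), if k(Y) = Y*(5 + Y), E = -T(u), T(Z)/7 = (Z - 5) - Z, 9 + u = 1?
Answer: 14*√6 ≈ 34.293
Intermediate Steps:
u = -8 (u = -9 + 1 = -8)
T(Z) = -35 (T(Z) = 7*((Z - 5) - Z) = 7*((-5 + Z) - Z) = 7*(-5) = -35)
E = 35 (E = -1*(-35) = 35)
√(k(E) + (0 - I)) = √(35*(5 + 35) + (0 - 1*224)) = √(35*40 + (0 - 224)) = √(1400 - 224) = √1176 = 14*√6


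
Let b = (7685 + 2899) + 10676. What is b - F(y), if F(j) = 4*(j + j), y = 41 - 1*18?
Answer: 21076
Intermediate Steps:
b = 21260 (b = 10584 + 10676 = 21260)
y = 23 (y = 41 - 18 = 23)
F(j) = 8*j (F(j) = 4*(2*j) = 8*j)
b - F(y) = 21260 - 8*23 = 21260 - 1*184 = 21260 - 184 = 21076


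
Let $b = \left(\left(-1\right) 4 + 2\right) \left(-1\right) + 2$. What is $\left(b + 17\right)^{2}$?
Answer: $441$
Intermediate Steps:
$b = 4$ ($b = \left(-4 + 2\right) \left(-1\right) + 2 = \left(-2\right) \left(-1\right) + 2 = 2 + 2 = 4$)
$\left(b + 17\right)^{2} = \left(4 + 17\right)^{2} = 21^{2} = 441$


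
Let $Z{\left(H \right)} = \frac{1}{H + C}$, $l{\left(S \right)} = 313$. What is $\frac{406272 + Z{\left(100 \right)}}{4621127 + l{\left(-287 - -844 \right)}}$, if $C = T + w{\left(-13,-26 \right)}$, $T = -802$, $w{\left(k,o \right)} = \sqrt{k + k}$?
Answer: $\frac{2566961911}{29199798400} - \frac{i \sqrt{26}}{2277584275200} \approx 0.08791 - 2.2388 \cdot 10^{-12} i$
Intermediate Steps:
$w{\left(k,o \right)} = \sqrt{2} \sqrt{k}$ ($w{\left(k,o \right)} = \sqrt{2 k} = \sqrt{2} \sqrt{k}$)
$C = -802 + i \sqrt{26}$ ($C = -802 + \sqrt{2} \sqrt{-13} = -802 + \sqrt{2} i \sqrt{13} = -802 + i \sqrt{26} \approx -802.0 + 5.099 i$)
$Z{\left(H \right)} = \frac{1}{-802 + H + i \sqrt{26}}$ ($Z{\left(H \right)} = \frac{1}{H - \left(802 - i \sqrt{26}\right)} = \frac{1}{-802 + H + i \sqrt{26}}$)
$\frac{406272 + Z{\left(100 \right)}}{4621127 + l{\left(-287 - -844 \right)}} = \frac{406272 + \frac{1}{-802 + 100 + i \sqrt{26}}}{4621127 + 313} = \frac{406272 + \frac{1}{-702 + i \sqrt{26}}}{4621440} = \left(406272 + \frac{1}{-702 + i \sqrt{26}}\right) \frac{1}{4621440} = \frac{1058}{12035} + \frac{1}{4621440 \left(-702 + i \sqrt{26}\right)}$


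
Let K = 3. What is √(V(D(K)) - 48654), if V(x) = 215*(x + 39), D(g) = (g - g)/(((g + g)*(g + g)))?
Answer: I*√40269 ≈ 200.67*I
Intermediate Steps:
D(g) = 0 (D(g) = 0/(((2*g)*(2*g))) = 0/((4*g²)) = 0*(1/(4*g²)) = 0)
V(x) = 8385 + 215*x (V(x) = 215*(39 + x) = 8385 + 215*x)
√(V(D(K)) - 48654) = √((8385 + 215*0) - 48654) = √((8385 + 0) - 48654) = √(8385 - 48654) = √(-40269) = I*√40269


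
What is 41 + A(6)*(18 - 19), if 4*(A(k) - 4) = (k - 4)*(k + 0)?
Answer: 34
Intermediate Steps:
A(k) = 4 + k*(-4 + k)/4 (A(k) = 4 + ((k - 4)*(k + 0))/4 = 4 + ((-4 + k)*k)/4 = 4 + (k*(-4 + k))/4 = 4 + k*(-4 + k)/4)
41 + A(6)*(18 - 19) = 41 + (4 - 1*6 + (1/4)*6**2)*(18 - 19) = 41 + (4 - 6 + (1/4)*36)*(-1) = 41 + (4 - 6 + 9)*(-1) = 41 + 7*(-1) = 41 - 7 = 34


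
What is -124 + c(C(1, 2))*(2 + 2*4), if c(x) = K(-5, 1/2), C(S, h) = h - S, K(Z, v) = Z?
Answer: -174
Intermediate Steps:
c(x) = -5
-124 + c(C(1, 2))*(2 + 2*4) = -124 - 5*(2 + 2*4) = -124 - 5*(2 + 8) = -124 - 5*10 = -124 - 50 = -174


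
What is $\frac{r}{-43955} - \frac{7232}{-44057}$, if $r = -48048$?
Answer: $\frac{2434733296}{1936525435} \approx 1.2573$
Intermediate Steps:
$\frac{r}{-43955} - \frac{7232}{-44057} = - \frac{48048}{-43955} - \frac{7232}{-44057} = \left(-48048\right) \left(- \frac{1}{43955}\right) - - \frac{7232}{44057} = \frac{48048}{43955} + \frac{7232}{44057} = \frac{2434733296}{1936525435}$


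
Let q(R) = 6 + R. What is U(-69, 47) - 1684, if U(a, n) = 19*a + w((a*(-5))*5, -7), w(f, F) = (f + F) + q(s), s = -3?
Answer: -1274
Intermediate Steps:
w(f, F) = 3 + F + f (w(f, F) = (f + F) + (6 - 3) = (F + f) + 3 = 3 + F + f)
U(a, n) = -4 - 6*a (U(a, n) = 19*a + (3 - 7 + (a*(-5))*5) = 19*a + (3 - 7 - 5*a*5) = 19*a + (3 - 7 - 25*a) = 19*a + (-4 - 25*a) = -4 - 6*a)
U(-69, 47) - 1684 = (-4 - 6*(-69)) - 1684 = (-4 + 414) - 1684 = 410 - 1684 = -1274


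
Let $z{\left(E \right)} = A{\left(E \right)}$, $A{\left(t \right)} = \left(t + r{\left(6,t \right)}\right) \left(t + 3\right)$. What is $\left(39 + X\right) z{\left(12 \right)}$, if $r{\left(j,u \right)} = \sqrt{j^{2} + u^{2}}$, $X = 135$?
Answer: $31320 + 15660 \sqrt{5} \approx 66337.0$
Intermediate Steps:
$A{\left(t \right)} = \left(3 + t\right) \left(t + \sqrt{36 + t^{2}}\right)$ ($A{\left(t \right)} = \left(t + \sqrt{6^{2} + t^{2}}\right) \left(t + 3\right) = \left(t + \sqrt{36 + t^{2}}\right) \left(3 + t\right) = \left(3 + t\right) \left(t + \sqrt{36 + t^{2}}\right)$)
$z{\left(E \right)} = E^{2} + 3 E + 3 \sqrt{36 + E^{2}} + E \sqrt{36 + E^{2}}$
$\left(39 + X\right) z{\left(12 \right)} = \left(39 + 135\right) \left(12^{2} + 3 \cdot 12 + 3 \sqrt{36 + 12^{2}} + 12 \sqrt{36 + 12^{2}}\right) = 174 \left(144 + 36 + 3 \sqrt{36 + 144} + 12 \sqrt{36 + 144}\right) = 174 \left(144 + 36 + 3 \sqrt{180} + 12 \sqrt{180}\right) = 174 \left(144 + 36 + 3 \cdot 6 \sqrt{5} + 12 \cdot 6 \sqrt{5}\right) = 174 \left(144 + 36 + 18 \sqrt{5} + 72 \sqrt{5}\right) = 174 \left(180 + 90 \sqrt{5}\right) = 31320 + 15660 \sqrt{5}$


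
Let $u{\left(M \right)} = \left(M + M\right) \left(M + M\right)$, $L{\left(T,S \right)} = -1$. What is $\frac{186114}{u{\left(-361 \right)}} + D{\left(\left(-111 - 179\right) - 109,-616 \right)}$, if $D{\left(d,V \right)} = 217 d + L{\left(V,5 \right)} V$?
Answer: $- \frac{22406517757}{260642} \approx -85967.0$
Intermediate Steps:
$D{\left(d,V \right)} = - V + 217 d$ ($D{\left(d,V \right)} = 217 d - V = - V + 217 d$)
$u{\left(M \right)} = 4 M^{2}$ ($u{\left(M \right)} = 2 M 2 M = 4 M^{2}$)
$\frac{186114}{u{\left(-361 \right)}} + D{\left(\left(-111 - 179\right) - 109,-616 \right)} = \frac{186114}{4 \left(-361\right)^{2}} + \left(\left(-1\right) \left(-616\right) + 217 \left(\left(-111 - 179\right) - 109\right)\right) = \frac{186114}{4 \cdot 130321} + \left(616 + 217 \left(-290 - 109\right)\right) = \frac{186114}{521284} + \left(616 + 217 \left(-399\right)\right) = 186114 \cdot \frac{1}{521284} + \left(616 - 86583\right) = \frac{93057}{260642} - 85967 = - \frac{22406517757}{260642}$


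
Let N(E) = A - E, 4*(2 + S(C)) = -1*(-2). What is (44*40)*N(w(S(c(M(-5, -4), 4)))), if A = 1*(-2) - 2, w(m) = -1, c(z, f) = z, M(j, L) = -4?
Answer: -5280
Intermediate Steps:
S(C) = -3/2 (S(C) = -2 + (-1*(-2))/4 = -2 + (¼)*2 = -2 + ½ = -3/2)
A = -4 (A = -2 - 2 = -4)
N(E) = -4 - E
(44*40)*N(w(S(c(M(-5, -4), 4)))) = (44*40)*(-4 - 1*(-1)) = 1760*(-4 + 1) = 1760*(-3) = -5280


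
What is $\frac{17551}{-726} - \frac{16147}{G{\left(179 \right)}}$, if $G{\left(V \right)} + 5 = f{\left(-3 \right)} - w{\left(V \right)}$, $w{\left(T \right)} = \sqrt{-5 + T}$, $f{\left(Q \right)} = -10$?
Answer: $\frac{58315243}{12342} - \frac{16147 \sqrt{174}}{51} \approx 548.6$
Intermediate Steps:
$G{\left(V \right)} = -15 - \sqrt{-5 + V}$ ($G{\left(V \right)} = -5 - \left(10 + \sqrt{-5 + V}\right) = -15 - \sqrt{-5 + V}$)
$\frac{17551}{-726} - \frac{16147}{G{\left(179 \right)}} = \frac{17551}{-726} - \frac{16147}{-15 - \sqrt{-5 + 179}} = 17551 \left(- \frac{1}{726}\right) - \frac{16147}{-15 - \sqrt{174}} = - \frac{17551}{726} - \frac{16147}{-15 - \sqrt{174}}$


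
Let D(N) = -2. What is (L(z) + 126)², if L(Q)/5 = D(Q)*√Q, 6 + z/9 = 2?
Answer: 12276 - 15120*I ≈ 12276.0 - 15120.0*I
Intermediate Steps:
z = -36 (z = -54 + 9*2 = -54 + 18 = -36)
L(Q) = -10*√Q (L(Q) = 5*(-2*√Q) = -10*√Q)
(L(z) + 126)² = (-60*I + 126)² = (126 - 60*I)²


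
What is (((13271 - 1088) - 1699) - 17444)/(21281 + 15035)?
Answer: -1740/9079 ≈ -0.19165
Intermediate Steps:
(((13271 - 1088) - 1699) - 17444)/(21281 + 15035) = ((12183 - 1699) - 17444)/36316 = (10484 - 17444)*(1/36316) = -6960*1/36316 = -1740/9079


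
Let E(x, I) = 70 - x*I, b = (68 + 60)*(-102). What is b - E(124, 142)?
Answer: 4482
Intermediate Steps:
b = -13056 (b = 128*(-102) = -13056)
E(x, I) = 70 - I*x
b - E(124, 142) = -13056 - (70 - 1*142*124) = -13056 - (70 - 17608) = -13056 - 1*(-17538) = -13056 + 17538 = 4482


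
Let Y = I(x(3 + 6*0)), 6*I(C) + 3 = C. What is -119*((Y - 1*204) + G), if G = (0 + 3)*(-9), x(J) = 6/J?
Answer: 165053/6 ≈ 27509.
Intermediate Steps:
I(C) = -1/2 + C/6
Y = -1/6 (Y = -1/2 + (6/(3 + 6*0))/6 = -1/2 + (6/(3 + 0))/6 = -1/2 + (6/3)/6 = -1/2 + (6*(1/3))/6 = -1/2 + (1/6)*2 = -1/2 + 1/3 = -1/6 ≈ -0.16667)
G = -27 (G = 3*(-9) = -27)
-119*((Y - 1*204) + G) = -119*((-1/6 - 1*204) - 27) = -119*((-1/6 - 204) - 27) = -119*(-1225/6 - 27) = -119*(-1387/6) = 165053/6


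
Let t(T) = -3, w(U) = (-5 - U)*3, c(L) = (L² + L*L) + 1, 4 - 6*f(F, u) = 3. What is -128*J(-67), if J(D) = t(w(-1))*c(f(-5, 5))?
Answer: 1216/3 ≈ 405.33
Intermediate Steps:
f(F, u) = ⅙ (f(F, u) = ⅔ - ⅙*3 = ⅔ - ½ = ⅙)
c(L) = 1 + 2*L² (c(L) = (L² + L²) + 1 = 2*L² + 1 = 1 + 2*L²)
w(U) = -15 - 3*U
J(D) = -19/6 (J(D) = -3*(1 + 2*(⅙)²) = -3*(1 + 2*(1/36)) = -3*(1 + 1/18) = -3*19/18 = -19/6)
-128*J(-67) = -128*(-19/6) = 1216/3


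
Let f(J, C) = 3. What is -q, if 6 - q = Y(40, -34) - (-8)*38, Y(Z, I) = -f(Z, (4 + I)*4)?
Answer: 295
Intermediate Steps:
Y(Z, I) = -3 (Y(Z, I) = -1*3 = -3)
q = -295 (q = 6 - (-3 - (-8)*38) = 6 - (-3 - 1*(-304)) = 6 - (-3 + 304) = 6 - 1*301 = 6 - 301 = -295)
-q = -1*(-295) = 295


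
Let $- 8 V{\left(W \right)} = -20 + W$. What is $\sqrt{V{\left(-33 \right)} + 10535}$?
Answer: $\frac{\sqrt{168666}}{4} \approx 102.67$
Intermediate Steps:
$V{\left(W \right)} = \frac{5}{2} - \frac{W}{8}$ ($V{\left(W \right)} = - \frac{-20 + W}{8} = \frac{5}{2} - \frac{W}{8}$)
$\sqrt{V{\left(-33 \right)} + 10535} = \sqrt{\left(\frac{5}{2} - - \frac{33}{8}\right) + 10535} = \sqrt{\left(\frac{5}{2} + \frac{33}{8}\right) + 10535} = \sqrt{\frac{53}{8} + 10535} = \sqrt{\frac{84333}{8}} = \frac{\sqrt{168666}}{4}$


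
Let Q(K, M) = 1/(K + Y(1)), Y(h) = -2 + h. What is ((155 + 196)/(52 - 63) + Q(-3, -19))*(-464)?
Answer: 164140/11 ≈ 14922.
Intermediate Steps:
Q(K, M) = 1/(-1 + K) (Q(K, M) = 1/(K + (-2 + 1)) = 1/(K - 1) = 1/(-1 + K))
((155 + 196)/(52 - 63) + Q(-3, -19))*(-464) = ((155 + 196)/(52 - 63) + 1/(-1 - 3))*(-464) = (351/(-11) + 1/(-4))*(-464) = (351*(-1/11) - 1/4)*(-464) = (-351/11 - 1/4)*(-464) = -1415/44*(-464) = 164140/11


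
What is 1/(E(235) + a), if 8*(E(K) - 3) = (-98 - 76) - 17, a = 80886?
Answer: 8/646921 ≈ 1.2366e-5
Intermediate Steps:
E(K) = -167/8 (E(K) = 3 + ((-98 - 76) - 17)/8 = 3 + (-174 - 17)/8 = 3 + (⅛)*(-191) = 3 - 191/8 = -167/8)
1/(E(235) + a) = 1/(-167/8 + 80886) = 1/(646921/8) = 8/646921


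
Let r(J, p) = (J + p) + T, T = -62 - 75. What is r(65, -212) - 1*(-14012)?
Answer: 13728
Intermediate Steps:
T = -137
r(J, p) = -137 + J + p (r(J, p) = (J + p) - 137 = -137 + J + p)
r(65, -212) - 1*(-14012) = (-137 + 65 - 212) - 1*(-14012) = -284 + 14012 = 13728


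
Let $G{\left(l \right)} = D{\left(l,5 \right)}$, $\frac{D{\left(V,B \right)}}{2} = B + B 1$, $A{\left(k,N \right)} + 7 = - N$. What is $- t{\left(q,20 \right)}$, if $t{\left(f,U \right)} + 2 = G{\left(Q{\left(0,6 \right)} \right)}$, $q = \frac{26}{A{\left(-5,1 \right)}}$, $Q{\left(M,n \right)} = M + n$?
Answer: $-18$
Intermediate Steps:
$A{\left(k,N \right)} = -7 - N$
$D{\left(V,B \right)} = 4 B$ ($D{\left(V,B \right)} = 2 \left(B + B 1\right) = 2 \left(B + B\right) = 2 \cdot 2 B = 4 B$)
$q = - \frac{13}{4}$ ($q = \frac{26}{-7 - 1} = \frac{26}{-8} = 26 \left(- \frac{1}{8}\right) = - \frac{13}{4} \approx -3.25$)
$G{\left(l \right)} = 20$ ($G{\left(l \right)} = 4 \cdot 5 = 20$)
$t{\left(f,U \right)} = 18$ ($t{\left(f,U \right)} = -2 + 20 = 18$)
$- t{\left(q,20 \right)} = \left(-1\right) 18 = -18$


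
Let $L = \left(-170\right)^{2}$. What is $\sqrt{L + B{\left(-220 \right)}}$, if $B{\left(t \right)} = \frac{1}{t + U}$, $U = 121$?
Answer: $\frac{\sqrt{31472089}}{33} \approx 170.0$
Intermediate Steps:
$L = 28900$
$B{\left(t \right)} = \frac{1}{121 + t}$ ($B{\left(t \right)} = \frac{1}{t + 121} = \frac{1}{121 + t}$)
$\sqrt{L + B{\left(-220 \right)}} = \sqrt{28900 + \frac{1}{121 - 220}} = \sqrt{28900 + \frac{1}{-99}} = \sqrt{28900 - \frac{1}{99}} = \sqrt{\frac{2861099}{99}} = \frac{\sqrt{31472089}}{33}$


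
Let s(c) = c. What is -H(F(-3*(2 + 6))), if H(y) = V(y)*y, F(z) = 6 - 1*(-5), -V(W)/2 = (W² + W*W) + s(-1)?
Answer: 5302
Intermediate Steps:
V(W) = 2 - 4*W² (V(W) = -2*((W² + W*W) - 1) = -2*((W² + W²) - 1) = -2*(2*W² - 1) = -2*(-1 + 2*W²) = 2 - 4*W²)
F(z) = 11 (F(z) = 6 + 5 = 11)
H(y) = y*(2 - 4*y²) (H(y) = (2 - 4*y²)*y = y*(2 - 4*y²))
-H(F(-3*(2 + 6))) = -(-4*11³ + 2*11) = -(-4*1331 + 22) = -(-5324 + 22) = -1*(-5302) = 5302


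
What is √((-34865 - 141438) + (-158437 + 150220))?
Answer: 2*I*√46130 ≈ 429.56*I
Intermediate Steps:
√((-34865 - 141438) + (-158437 + 150220)) = √(-176303 - 8217) = √(-184520) = 2*I*√46130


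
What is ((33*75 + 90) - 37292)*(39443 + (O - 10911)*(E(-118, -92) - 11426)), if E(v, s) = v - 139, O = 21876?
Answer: 4447301170004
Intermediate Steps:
E(v, s) = -139 + v
((33*75 + 90) - 37292)*(39443 + (O - 10911)*(E(-118, -92) - 11426)) = ((33*75 + 90) - 37292)*(39443 + (21876 - 10911)*((-139 - 118) - 11426)) = ((2475 + 90) - 37292)*(39443 + 10965*(-257 - 11426)) = (2565 - 37292)*(39443 + 10965*(-11683)) = -34727*(39443 - 128104095) = -34727*(-128064652) = 4447301170004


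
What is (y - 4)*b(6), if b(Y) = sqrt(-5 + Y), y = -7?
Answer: -11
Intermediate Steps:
(y - 4)*b(6) = (-7 - 4)*sqrt(-5 + 6) = -11*sqrt(1) = -11*1 = -11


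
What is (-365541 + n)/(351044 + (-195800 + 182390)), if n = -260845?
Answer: -313193/168817 ≈ -1.8552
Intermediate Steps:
(-365541 + n)/(351044 + (-195800 + 182390)) = (-365541 - 260845)/(351044 + (-195800 + 182390)) = -626386/(351044 - 13410) = -626386/337634 = -626386*1/337634 = -313193/168817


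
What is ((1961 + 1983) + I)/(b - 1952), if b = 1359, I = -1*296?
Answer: -3648/593 ≈ -6.1518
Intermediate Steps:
I = -296
((1961 + 1983) + I)/(b - 1952) = ((1961 + 1983) - 296)/(1359 - 1952) = (3944 - 296)/(-593) = 3648*(-1/593) = -3648/593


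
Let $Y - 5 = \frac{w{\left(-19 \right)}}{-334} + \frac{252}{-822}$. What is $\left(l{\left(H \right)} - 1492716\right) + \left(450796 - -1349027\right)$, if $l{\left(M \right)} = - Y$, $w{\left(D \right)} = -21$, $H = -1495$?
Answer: $\frac{14052384467}{45758} \approx 3.071 \cdot 10^{5}$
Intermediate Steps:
$Y = \frac{217639}{45758}$ ($Y = 5 + \left(- \frac{21}{-334} + \frac{252}{-822}\right) = 5 + \left(\left(-21\right) \left(- \frac{1}{334}\right) + 252 \left(- \frac{1}{822}\right)\right) = 5 + \left(\frac{21}{334} - \frac{42}{137}\right) = 5 - \frac{11151}{45758} = \frac{217639}{45758} \approx 4.7563$)
$l{\left(M \right)} = - \frac{217639}{45758}$ ($l{\left(M \right)} = \left(-1\right) \frac{217639}{45758} = - \frac{217639}{45758}$)
$\left(l{\left(H \right)} - 1492716\right) + \left(450796 - -1349027\right) = \left(- \frac{217639}{45758} - 1492716\right) + \left(450796 - -1349027\right) = \left(- \frac{217639}{45758} - 1492716\right) + \left(450796 + 1349027\right) = - \frac{68303916367}{45758} + 1799823 = \frac{14052384467}{45758}$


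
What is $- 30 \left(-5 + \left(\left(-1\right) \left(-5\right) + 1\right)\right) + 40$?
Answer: $10$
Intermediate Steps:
$- 30 \left(-5 + \left(\left(-1\right) \left(-5\right) + 1\right)\right) + 40 = - 30 \left(-5 + \left(5 + 1\right)\right) + 40 = - 30 \left(-5 + 6\right) + 40 = \left(-30\right) 1 + 40 = -30 + 40 = 10$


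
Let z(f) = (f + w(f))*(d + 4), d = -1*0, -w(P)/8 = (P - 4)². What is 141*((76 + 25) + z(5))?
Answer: 12549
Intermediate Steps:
w(P) = -8*(-4 + P)² (w(P) = -8*(P - 4)² = -8*(-4 + P)²)
d = 0
z(f) = -32*(-4 + f)² + 4*f (z(f) = (f - 8*(-4 + f)²)*(0 + 4) = (f - 8*(-4 + f)²)*4 = -32*(-4 + f)² + 4*f)
141*((76 + 25) + z(5)) = 141*((76 + 25) + (-32*(-4 + 5)² + 4*5)) = 141*(101 + (-32*1² + 20)) = 141*(101 + (-32*1 + 20)) = 141*(101 + (-32 + 20)) = 141*(101 - 12) = 141*89 = 12549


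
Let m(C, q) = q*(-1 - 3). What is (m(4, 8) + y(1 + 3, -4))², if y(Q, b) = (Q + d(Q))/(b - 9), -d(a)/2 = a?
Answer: 169744/169 ≈ 1004.4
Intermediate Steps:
d(a) = -2*a
m(C, q) = -4*q (m(C, q) = q*(-4) = -4*q)
y(Q, b) = -Q/(-9 + b) (y(Q, b) = (Q - 2*Q)/(b - 9) = (-Q)/(-9 + b) = -Q/(-9 + b))
(m(4, 8) + y(1 + 3, -4))² = (-4*8 - (1 + 3)/(-9 - 4))² = (-32 - 1*4/(-13))² = (-32 - 1*4*(-1/13))² = (-32 + 4/13)² = (-412/13)² = 169744/169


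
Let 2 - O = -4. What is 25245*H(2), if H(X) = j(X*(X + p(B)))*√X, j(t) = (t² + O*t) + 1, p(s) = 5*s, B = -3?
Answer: 13152645*√2 ≈ 1.8601e+7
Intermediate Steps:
O = 6 (O = 2 - 1*(-4) = 2 + 4 = 6)
j(t) = 1 + t² + 6*t (j(t) = (t² + 6*t) + 1 = 1 + t² + 6*t)
H(X) = √X*(1 + X²*(-15 + X)² + 6*X*(-15 + X)) (H(X) = (1 + (X*(X + 5*(-3)))² + 6*(X*(X + 5*(-3))))*√X = (1 + (X*(X - 15))² + 6*(X*(X - 15)))*√X = (1 + (X*(-15 + X))² + 6*(X*(-15 + X)))*√X = (1 + X²*(-15 + X)² + 6*X*(-15 + X))*√X = √X*(1 + X²*(-15 + X)² + 6*X*(-15 + X)))
25245*H(2) = 25245*(√2*(1 + 2²*(-15 + 2)² + 6*2*(-15 + 2))) = 25245*(√2*(1 + 4*(-13)² + 6*2*(-13))) = 25245*(√2*(1 + 4*169 - 156)) = 25245*(√2*(1 + 676 - 156)) = 25245*(√2*521) = 25245*(521*√2) = 13152645*√2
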